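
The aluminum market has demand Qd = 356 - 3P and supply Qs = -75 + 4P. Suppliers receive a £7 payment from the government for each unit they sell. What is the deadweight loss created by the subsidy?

Pre-subsidy: 356 - 3P = -75 + 4P gives P* = 431/7, Q* = 1199/7.
With the subsidy, sellers receive Ps = Pb + 7 for each unit, where Pb is the price buyers pay.
Supply in terms of Pb becomes Qs = -75 + 4(Pb + 7) = -47 + 4Pb. Setting this equal to demand: 356 - 3Pb = -47 + 4Pb, so Pb = 403/7.
Sellers receive Ps = 403/7 + 7 = 452/7; Q' = 356 − 3·(403/7) = 1283/7.
The subsidy expands output by 1283/7 − 1199/7 = 12 past the efficient level; on those units the gap between marginal cost and willingness to pay runs from 0 up to 7.
DWL = ½ × 7 × 12 = 42.

Deadweight loss = £42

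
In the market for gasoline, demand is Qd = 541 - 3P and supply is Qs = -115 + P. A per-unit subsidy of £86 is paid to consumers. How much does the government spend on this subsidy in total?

Government cost = £9761

Pre-subsidy: 541 - 3P = -115 + P gives P* = 164, Q* = 49.
With the rebate, buyers effectively pay Pb = Ps − 86, where Ps is the price sellers receive.
Demand in terms of Ps becomes Qd = 541 − 3(Ps − 86) = 799 - 3Ps. Setting this equal to supply: 799 - 3Ps = -115 + Ps, so Ps = 228.5.
Buyers pay Pb = 228.5 − 86 = 142.5; Q' = -115 + 1·228.5 = 113.5.
Government outlay = subsidy × quantity = 86 × 113.5 = 9761.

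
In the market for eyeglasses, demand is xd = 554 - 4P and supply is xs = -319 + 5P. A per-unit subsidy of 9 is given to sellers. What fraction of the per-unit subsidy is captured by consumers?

Consumer share = 5/9

Pre-subsidy: 554 - 4P = -319 + 5P gives P* = 97, x* = 166.
With the subsidy, sellers receive Ps = Pb + 9 for each unit, where Pb is the price buyers pay.
Supply in terms of Pb becomes xs = -319 + 5(Pb + 9) = -274 + 5Pb. Setting this equal to demand: 554 - 4Pb = -274 + 5Pb, so Pb = 92.
Sellers receive Ps = 92 + 9 = 101; x' = 554 − 4·92 = 186.
Buyers' price falls by P* − Pb = 97 − 92 = 5; sellers' price rises by Ps − P* = 101 − 97 = 4.
So consumers capture 5/9 = 5/9 of each unit of subsidy.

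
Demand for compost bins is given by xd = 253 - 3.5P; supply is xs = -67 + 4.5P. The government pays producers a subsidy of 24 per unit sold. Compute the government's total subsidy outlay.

Pre-subsidy: 253 - 3.5P = -67 + 4.5P gives P* = 40, x* = 113.
With the subsidy, sellers receive Ps = Pb + 24 for each unit, where Pb is the price buyers pay.
Supply in terms of Pb becomes xs = -67 + 4.5(Pb + 24) = 41 + 4.5Pb. Setting this equal to demand: 253 - 3.5Pb = 41 + 4.5Pb, so Pb = 26.5.
Sellers receive Ps = 26.5 + 24 = 50.5; x' = 253 − 3.5·26.5 = 160.25.
Government outlay = subsidy × quantity = 24 × 160.25 = 3846.

Government cost = 3846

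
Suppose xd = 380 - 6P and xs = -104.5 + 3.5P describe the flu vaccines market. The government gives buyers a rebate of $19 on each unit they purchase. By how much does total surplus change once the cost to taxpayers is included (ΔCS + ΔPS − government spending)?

Net change in total surplus = -$399

Pre-subsidy: 380 - 6P = -104.5 + 3.5P gives P* = 51, x* = 74.
With the rebate, buyers effectively pay Pb = Ps − 19, where Ps is the price sellers receive.
Demand in terms of Ps becomes xd = 380 − 6(Ps − 19) = 494 - 6Ps. Setting this equal to supply: 494 - 6Ps = -104.5 + 3.5Ps, so Ps = 63.
Buyers pay Pb = 63 − 19 = 44; x' = -104.5 + 3.5·63 = 116.
ΔCS = ½(74 + 116)(51 − 44) = 665; ΔPS = ½(74 + 116)(63 − 51) = 1140.
Government spending = 19 × 116 = 2204.
Net change = 665 + 1140 − 2204 = -399. The loss equals the DWL triangle ½·19·42.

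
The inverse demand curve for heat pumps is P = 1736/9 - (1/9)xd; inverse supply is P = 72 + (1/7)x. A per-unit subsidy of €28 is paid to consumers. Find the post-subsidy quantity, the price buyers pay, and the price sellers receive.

Pre-subsidy: 1736/9 - (1/9)x = 72 + (1/7)x gives x* = 476 and P* = 140.
With the rebate, buyers effectively pay Pb = Ps − 28, where Ps is the price sellers receive.
On the curves, Pb = 1736/9 - (1/9)x and Ps = 72 + (1/7)x; the wedge Ps − Pb = 28 gives 72 + (1/7)x − (1736/9 - (1/9)x) = 28, so x' = 586.25.
Then Pb = 1736/9 − (1/9)·586.25 = 127.75 and Ps = 72 + (1/7)·586.25 = 155.75.

x' = 586.25; buyers pay €127.75; sellers receive €155.75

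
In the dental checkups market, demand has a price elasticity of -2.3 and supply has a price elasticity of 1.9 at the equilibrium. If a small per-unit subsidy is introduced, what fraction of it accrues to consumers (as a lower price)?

Consumer share = 19/42

For a small subsidy around the equilibrium, the benefit split depends on the relative slopes, which at a point are proportional to the elasticities.
Buyer share = εs/(εs + |εd|) = 1.9/(1.9 + 2.3) = 19/42; seller share = |εd|/(εs + |εd|) = 23/42.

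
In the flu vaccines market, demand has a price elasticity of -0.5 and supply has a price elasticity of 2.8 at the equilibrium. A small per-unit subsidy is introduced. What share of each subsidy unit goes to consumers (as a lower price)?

Consumer share = 28/33

For a small subsidy around the equilibrium, the benefit split depends on the relative slopes, which at a point are proportional to the elasticities.
Buyer share = εs/(εs + |εd|) = 2.8/(2.8 + 0.5) = 28/33; seller share = |εd|/(εs + |εd|) = 5/33.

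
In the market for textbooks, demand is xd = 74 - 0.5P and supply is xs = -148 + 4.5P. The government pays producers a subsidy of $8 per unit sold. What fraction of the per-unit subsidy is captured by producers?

Producer share = 0.1

Pre-subsidy: 74 - 0.5P = -148 + 4.5P gives P* = 44.4, x* = 51.8.
With the subsidy, sellers receive Ps = Pb + 8 for each unit, where Pb is the price buyers pay.
Supply in terms of Pb becomes xs = -148 + 4.5(Pb + 8) = -112 + 4.5Pb. Setting this equal to demand: 74 - 0.5Pb = -112 + 4.5Pb, so Pb = 37.2.
Sellers receive Ps = 37.2 + 8 = 45.2; x' = 74 − 0.5·37.2 = 55.4.
Buyers' price falls by P* − Pb = 44.4 − 37.2 = 7.2; sellers' price rises by Ps − P* = 45.2 − 44.4 = 0.8.
So producers capture 0.8/8 = 0.1 of each unit of subsidy.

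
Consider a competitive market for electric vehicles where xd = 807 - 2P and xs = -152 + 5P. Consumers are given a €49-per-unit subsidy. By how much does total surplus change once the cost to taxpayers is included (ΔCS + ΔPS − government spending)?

Net change in total surplus = -€1715

Pre-subsidy: 807 - 2P = -152 + 5P gives P* = 137, x* = 533.
With the rebate, buyers effectively pay Pb = Ps − 49, where Ps is the price sellers receive.
Demand in terms of Ps becomes xd = 807 − 2(Ps − 49) = 905 - 2Ps. Setting this equal to supply: 905 - 2Ps = -152 + 5Ps, so Ps = 151.
Buyers pay Pb = 151 − 49 = 102; x' = -152 + 5·151 = 603.
ΔCS = ½(533 + 603)(137 − 102) = 19880; ΔPS = ½(533 + 603)(151 − 137) = 7952.
Government spending = 49 × 603 = 29547.
Net change = 19880 + 7952 − 29547 = -1715. The loss equals the DWL triangle ½·49·70.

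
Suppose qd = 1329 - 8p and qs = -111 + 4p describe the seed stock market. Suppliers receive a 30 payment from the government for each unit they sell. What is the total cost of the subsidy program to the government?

Pre-subsidy: 1329 - 8p = -111 + 4p gives p* = 120, q* = 369.
With the subsidy, sellers receive ps = pb + 30 for each unit, where pb is the price buyers pay.
Supply in terms of pb becomes qs = -111 + 4(pb + 30) = 9 + 4pb. Setting this equal to demand: 1329 - 8pb = 9 + 4pb, so pb = 110.
Sellers receive ps = 110 + 30 = 140; q' = 1329 − 8·110 = 449.
Government outlay = subsidy × quantity = 30 × 449 = 13470.

Government cost = 13470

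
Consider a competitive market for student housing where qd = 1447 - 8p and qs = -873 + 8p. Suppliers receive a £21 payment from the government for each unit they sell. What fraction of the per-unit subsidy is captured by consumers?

Pre-subsidy: 1447 - 8p = -873 + 8p gives p* = 145, q* = 287.
With the subsidy, sellers receive ps = pb + 21 for each unit, where pb is the price buyers pay.
Supply in terms of pb becomes qs = -873 + 8(pb + 21) = -705 + 8pb. Setting this equal to demand: 1447 - 8pb = -705 + 8pb, so pb = 134.5.
Sellers receive ps = 134.5 + 21 = 155.5; q' = 1447 − 8·134.5 = 371.
Buyers' price falls by p* − pb = 145 − 134.5 = 10.5; sellers' price rises by ps − p* = 155.5 − 145 = 10.5.
So consumers capture 10.5/21 = 0.5 of each unit of subsidy.

Consumer share = 0.5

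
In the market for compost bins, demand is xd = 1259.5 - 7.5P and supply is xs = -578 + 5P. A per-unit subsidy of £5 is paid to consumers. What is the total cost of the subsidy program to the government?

Government cost = £860

Pre-subsidy: 1259.5 - 7.5P = -578 + 5P gives P* = 147, x* = 157.
With the rebate, buyers effectively pay Pb = Ps − 5, where Ps is the price sellers receive.
Demand in terms of Ps becomes xd = 1259.5 − 7.5(Ps − 5) = 1297 - 7.5Ps. Setting this equal to supply: 1297 - 7.5Ps = -578 + 5Ps, so Ps = 150.
Buyers pay Pb = 150 − 5 = 145; x' = -578 + 5·150 = 172.
Government outlay = subsidy × quantity = 5 × 172 = 860.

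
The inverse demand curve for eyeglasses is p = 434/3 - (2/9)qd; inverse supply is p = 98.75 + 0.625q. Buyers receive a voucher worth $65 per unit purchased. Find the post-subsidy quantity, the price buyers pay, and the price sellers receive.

q' = 7986/61; buyers pay 7050/61; sellers receive 11015/61

Pre-subsidy: 434/3 - (2/9)q = 98.75 + 0.625q gives q* = 3306/61 and p* = 8090/61.
With the rebate, buyers effectively pay pb = ps − 65, where ps is the price sellers receive.
On the curves, pb = 434/3 - (2/9)q and ps = 98.75 + 0.625q; the wedge ps − pb = 65 gives 98.75 + 0.625q − (434/3 - (2/9)q) = 65, so q' = 7986/61.
Then pb = 434/3 − (2/9)·(7986/61) = 7050/61 and ps = 98.75 + 0.625·(7986/61) = 11015/61.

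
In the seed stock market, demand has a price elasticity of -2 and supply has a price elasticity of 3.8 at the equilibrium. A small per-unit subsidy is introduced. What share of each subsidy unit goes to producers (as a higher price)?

For a small subsidy around the equilibrium, the benefit split depends on the relative slopes, which at a point are proportional to the elasticities.
Buyer share = εs/(εs + |εd|) = 3.8/(3.8 + 2) = 19/29; seller share = |εd|/(εs + |εd|) = 10/29.
So producers capture 10/29 of the subsidy.

Producer share = 10/29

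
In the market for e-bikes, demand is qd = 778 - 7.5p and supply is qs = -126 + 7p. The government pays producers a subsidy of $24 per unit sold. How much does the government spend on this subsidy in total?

Pre-subsidy: 778 - 7.5p = -126 + 7p gives p* = 1808/29, q* = 9002/29.
With the subsidy, sellers receive ps = pb + 24 for each unit, where pb is the price buyers pay.
Supply in terms of pb becomes qs = -126 + 7(pb + 24) = 42 + 7pb. Setting this equal to demand: 778 - 7.5pb = 42 + 7pb, so pb = 1472/29.
Sellers receive ps = 1472/29 + 24 = 2168/29; q' = 778 − 7.5·(1472/29) = 11522/29.
Government outlay = subsidy × quantity = 24 × 11522/29 = 276528/29.

Government cost = 276528/29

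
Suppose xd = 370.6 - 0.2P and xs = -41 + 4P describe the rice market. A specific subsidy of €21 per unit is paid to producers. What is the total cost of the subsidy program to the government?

Government cost = €7455

Pre-subsidy: 370.6 - 0.2P = -41 + 4P gives P* = 98, x* = 351.
With the subsidy, sellers receive Ps = Pb + 21 for each unit, where Pb is the price buyers pay.
Supply in terms of Pb becomes xs = -41 + 4(Pb + 21) = 43 + 4Pb. Setting this equal to demand: 370.6 - 0.2Pb = 43 + 4Pb, so Pb = 78.
Sellers receive Ps = 78 + 21 = 99; x' = 370.6 − 0.2·78 = 355.
Government outlay = subsidy × quantity = 21 × 355 = 7455.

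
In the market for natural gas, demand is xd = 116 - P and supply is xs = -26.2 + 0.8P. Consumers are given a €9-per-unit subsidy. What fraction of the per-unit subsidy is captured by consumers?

Pre-subsidy: 116 - P = -26.2 + 0.8P gives P* = 79, x* = 37.
With the rebate, buyers effectively pay Pb = Ps − 9, where Ps is the price sellers receive.
Demand in terms of Ps becomes xd = 116 − 1(Ps − 9) = 125 - Ps. Setting this equal to supply: 125 - Ps = -26.2 + 0.8Ps, so Ps = 84.
Buyers pay Pb = 84 − 9 = 75; x' = -26.2 + 0.8·84 = 41.
Buyers' price falls by P* − Pb = 79 − 75 = 4; sellers' price rises by Ps − P* = 84 − 79 = 5.
So consumers capture 4/9 = 4/9 of each unit of subsidy.

Consumer share = 4/9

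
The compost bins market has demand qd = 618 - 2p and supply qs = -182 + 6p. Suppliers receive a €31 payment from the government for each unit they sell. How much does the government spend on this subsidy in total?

Pre-subsidy: 618 - 2p = -182 + 6p gives p* = 100, q* = 418.
With the subsidy, sellers receive ps = pb + 31 for each unit, where pb is the price buyers pay.
Supply in terms of pb becomes qs = -182 + 6(pb + 31) = 4 + 6pb. Setting this equal to demand: 618 - 2pb = 4 + 6pb, so pb = 76.75.
Sellers receive ps = 76.75 + 31 = 107.75; q' = 618 − 2·76.75 = 464.5.
Government outlay = subsidy × quantity = 31 × 464.5 = 14399.5.

Government cost = €14399.5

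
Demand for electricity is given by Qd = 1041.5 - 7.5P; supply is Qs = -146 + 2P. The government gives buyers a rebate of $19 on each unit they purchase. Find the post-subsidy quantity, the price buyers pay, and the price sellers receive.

Pre-subsidy: 1041.5 - 7.5P = -146 + 2P gives P* = 125, Q* = 104.
With the rebate, buyers effectively pay Pb = Ps − 19, where Ps is the price sellers receive.
Demand in terms of Ps becomes Qd = 1041.5 − 7.5(Ps − 19) = 1184 - 7.5Ps. Setting this equal to supply: 1184 - 7.5Ps = -146 + 2Ps, so Ps = 140.
Buyers pay Pb = 140 − 19 = 121; Q' = -146 + 2·140 = 134.

Q' = 134; buyers pay $121; sellers receive $140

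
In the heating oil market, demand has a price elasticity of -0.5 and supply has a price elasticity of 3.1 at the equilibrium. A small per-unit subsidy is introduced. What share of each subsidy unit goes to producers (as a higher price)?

For a small subsidy around the equilibrium, the benefit split depends on the relative slopes, which at a point are proportional to the elasticities.
Buyer share = εs/(εs + |εd|) = 3.1/(3.1 + 0.5) = 31/36; seller share = |εd|/(εs + |εd|) = 5/36.
So producers capture 5/36 of the subsidy.

Producer share = 5/36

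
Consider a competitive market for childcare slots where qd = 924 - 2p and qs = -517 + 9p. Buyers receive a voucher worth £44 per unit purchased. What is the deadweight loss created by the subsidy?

Deadweight loss = £1584

Pre-subsidy: 924 - 2p = -517 + 9p gives p* = 131, q* = 662.
With the rebate, buyers effectively pay pb = ps − 44, where ps is the price sellers receive.
Demand in terms of ps becomes qd = 924 − 2(ps − 44) = 1012 - 2ps. Setting this equal to supply: 1012 - 2ps = -517 + 9ps, so ps = 139.
Buyers pay pb = 139 − 44 = 95; q' = -517 + 9·139 = 734.
The subsidy expands output by 734 − 662 = 72 past the efficient level; on those units the gap between marginal cost and willingness to pay runs from 0 up to 44.
DWL = ½ × 44 × 72 = 1584.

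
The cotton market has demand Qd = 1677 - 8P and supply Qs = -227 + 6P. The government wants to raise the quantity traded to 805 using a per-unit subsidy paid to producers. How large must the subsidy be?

Required subsidy s = 63 per unit

At Q = 805, invert demand for the buyer price: Pb = (1677 − 805)/8 = 109; invert supply for the seller price: Ps = (805 − (-227))/6 = 172.
The subsidy must fill the gap: s = Ps − Pb = 172 − 109 = 63.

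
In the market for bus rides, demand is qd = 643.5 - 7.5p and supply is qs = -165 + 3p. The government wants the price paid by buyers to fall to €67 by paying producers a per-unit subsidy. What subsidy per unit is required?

Required subsidy s = €35 per unit

At a buyer price of 67, quantity demanded is 643.5 − 7.5·67 = 141.
Sellers supply 141 only when they receive ps with -165 + 3·ps = 141, i.e. ps = 102.
s = ps − pb = 102 − 67 = 35.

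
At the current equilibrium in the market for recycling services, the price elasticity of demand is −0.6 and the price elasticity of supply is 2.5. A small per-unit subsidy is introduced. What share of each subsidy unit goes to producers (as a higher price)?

Producer share = 6/31

For a small subsidy around the equilibrium, the benefit split depends on the relative slopes, which at a point are proportional to the elasticities.
Buyer share = εs/(εs + |εd|) = 2.5/(2.5 + 0.6) = 25/31; seller share = |εd|/(εs + |εd|) = 6/31.
So producers capture 6/31 of the subsidy.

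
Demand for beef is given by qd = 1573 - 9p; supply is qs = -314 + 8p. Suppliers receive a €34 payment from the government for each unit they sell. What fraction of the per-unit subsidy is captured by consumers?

Consumer share = 8/17

Pre-subsidy: 1573 - 9p = -314 + 8p gives p* = 111, q* = 574.
With the subsidy, sellers receive ps = pb + 34 for each unit, where pb is the price buyers pay.
Supply in terms of pb becomes qs = -314 + 8(pb + 34) = -42 + 8pb. Setting this equal to demand: 1573 - 9pb = -42 + 8pb, so pb = 95.
Sellers receive ps = 95 + 34 = 129; q' = 1573 − 9·95 = 718.
Buyers' price falls by p* − pb = 111 − 95 = 16; sellers' price rises by ps − p* = 129 − 111 = 18.
So consumers capture 16/34 = 8/17 of each unit of subsidy.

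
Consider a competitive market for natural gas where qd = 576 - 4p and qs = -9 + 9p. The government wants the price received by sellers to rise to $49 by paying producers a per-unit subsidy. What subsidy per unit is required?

Required subsidy s = $13 per unit

At a seller price of 49, quantity supplied is -9 + 9·49 = 432.
Buyers absorb 432 only when they pay pb with 576 − 4·pb = 432, i.e. pb = 36.
s = ps − pb = 49 − 36 = 13.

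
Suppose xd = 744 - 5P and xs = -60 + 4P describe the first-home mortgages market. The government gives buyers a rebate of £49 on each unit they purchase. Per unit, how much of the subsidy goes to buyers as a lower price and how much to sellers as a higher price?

Pre-subsidy: 744 - 5P = -60 + 4P gives P* = 268/3, x* = 892/3.
With the rebate, buyers effectively pay Pb = Ps − 49, where Ps is the price sellers receive.
Demand in terms of Ps becomes xd = 744 − 5(Ps − 49) = 989 - 5Ps. Setting this equal to supply: 989 - 5Ps = -60 + 4Ps, so Ps = 1049/9.
Buyers pay Pb = 1049/9 − 49 = 608/9; x' = -60 + 4·(1049/9) = 3656/9.
Buyers' price falls by P* − Pb = 268/3 − 608/9 = 196/9; sellers' price rises by Ps − P* = 1049/9 − 268/3 = 245/9.

Buyers gain 196/9 per unit; sellers gain 245/9 per unit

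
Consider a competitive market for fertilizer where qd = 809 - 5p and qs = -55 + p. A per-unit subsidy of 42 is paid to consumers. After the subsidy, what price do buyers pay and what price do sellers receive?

Pre-subsidy: 809 - 5p = -55 + p gives p* = 144, q* = 89.
With the rebate, buyers effectively pay pb = ps − 42, where ps is the price sellers receive.
Demand in terms of ps becomes qd = 809 − 5(ps − 42) = 1019 - 5ps. Setting this equal to supply: 1019 - 5ps = -55 + ps, so ps = 179.
Buyers pay pb = 179 − 42 = 137; q' = -55 + 1·179 = 124.

Buyers pay 137; sellers receive 179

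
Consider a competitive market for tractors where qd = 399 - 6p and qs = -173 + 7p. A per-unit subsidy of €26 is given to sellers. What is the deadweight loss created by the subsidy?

Pre-subsidy: 399 - 6p = -173 + 7p gives p* = 44, q* = 135.
With the subsidy, sellers receive ps = pb + 26 for each unit, where pb is the price buyers pay.
Supply in terms of pb becomes qs = -173 + 7(pb + 26) = 9 + 7pb. Setting this equal to demand: 399 - 6pb = 9 + 7pb, so pb = 30.
Sellers receive ps = 30 + 26 = 56; q' = 399 − 6·30 = 219.
The subsidy expands output by 219 − 135 = 84 past the efficient level; on those units the gap between marginal cost and willingness to pay runs from 0 up to 26.
DWL = ½ × 26 × 84 = 1092.

Deadweight loss = €1092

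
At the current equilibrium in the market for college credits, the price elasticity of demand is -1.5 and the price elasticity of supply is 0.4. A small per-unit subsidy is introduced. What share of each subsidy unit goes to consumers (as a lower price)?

For a small subsidy around the equilibrium, the benefit split depends on the relative slopes, which at a point are proportional to the elasticities.
Buyer share = εs/(εs + |εd|) = 0.4/(0.4 + 1.5) = 4/19; seller share = |εd|/(εs + |εd|) = 15/19.

Consumer share = 4/19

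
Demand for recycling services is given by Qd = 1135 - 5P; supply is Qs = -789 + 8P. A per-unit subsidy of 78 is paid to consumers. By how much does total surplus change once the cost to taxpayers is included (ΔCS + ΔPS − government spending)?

Net change in total surplus = -9360

Pre-subsidy: 1135 - 5P = -789 + 8P gives P* = 148, Q* = 395.
With the rebate, buyers effectively pay Pb = Ps − 78, where Ps is the price sellers receive.
Demand in terms of Ps becomes Qd = 1135 − 5(Ps − 78) = 1525 - 5Ps. Setting this equal to supply: 1525 - 5Ps = -789 + 8Ps, so Ps = 178.
Buyers pay Pb = 178 − 78 = 100; Q' = -789 + 8·178 = 635.
ΔCS = ½(395 + 635)(148 − 100) = 24720; ΔPS = ½(395 + 635)(178 − 148) = 15450.
Government spending = 78 × 635 = 49530.
Net change = 24720 + 15450 − 49530 = -9360. The loss equals the DWL triangle ½·78·240.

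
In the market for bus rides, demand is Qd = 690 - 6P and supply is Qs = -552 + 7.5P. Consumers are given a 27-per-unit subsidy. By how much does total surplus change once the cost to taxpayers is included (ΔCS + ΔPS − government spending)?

Pre-subsidy: 690 - 6P = -552 + 7.5P gives P* = 92, Q* = 138.
With the rebate, buyers effectively pay Pb = Ps − 27, where Ps is the price sellers receive.
Demand in terms of Ps becomes Qd = 690 − 6(Ps − 27) = 852 - 6Ps. Setting this equal to supply: 852 - 6Ps = -552 + 7.5Ps, so Ps = 104.
Buyers pay Pb = 104 − 27 = 77; Q' = -552 + 7.5·104 = 228.
ΔCS = ½(138 + 228)(92 − 77) = 2745; ΔPS = ½(138 + 228)(104 − 92) = 2196.
Government spending = 27 × 228 = 6156.
Net change = 2745 + 2196 − 6156 = -1215. The loss equals the DWL triangle ½·27·90.

Net change in total surplus = -1215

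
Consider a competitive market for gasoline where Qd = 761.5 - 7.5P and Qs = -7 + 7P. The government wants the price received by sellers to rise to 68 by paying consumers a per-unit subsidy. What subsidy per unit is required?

At a seller price of 68, quantity supplied is -7 + 7·68 = 469.
Buyers absorb 469 only when they pay Pb with 761.5 − 7.5·Pb = 469, i.e. Pb = 39.
s = Ps − Pb = 68 − 39 = 29.

Required subsidy s = 29 per unit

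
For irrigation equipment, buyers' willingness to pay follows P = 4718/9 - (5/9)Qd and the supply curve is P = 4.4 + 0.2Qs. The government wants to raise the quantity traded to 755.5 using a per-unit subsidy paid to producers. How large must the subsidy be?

Required subsidy s = 51 per unit

At Q = 755.5, from the demand curve buyers pay Pb = 4718/9 − (5/9)·755.5 = 104.5; from the supply curve sellers need Ps = 4.4 + 0.2·755.5 = 155.5.
The subsidy must fill the gap: s = Ps − Pb = 155.5 − 104.5 = 51.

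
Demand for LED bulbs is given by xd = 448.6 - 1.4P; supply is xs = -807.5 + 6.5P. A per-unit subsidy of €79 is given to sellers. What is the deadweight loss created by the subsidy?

Pre-subsidy: 448.6 - 1.4P = -807.5 + 6.5P gives P* = 159, x* = 226.
With the subsidy, sellers receive Ps = Pb + 79 for each unit, where Pb is the price buyers pay.
Supply in terms of Pb becomes xs = -807.5 + 6.5(Pb + 79) = -294 + 6.5Pb. Setting this equal to demand: 448.6 - 1.4Pb = -294 + 6.5Pb, so Pb = 94.
Sellers receive Ps = 94 + 79 = 173; x' = 448.6 − 1.4·94 = 317.
The subsidy expands output by 317 − 226 = 91 past the efficient level; on those units the gap between marginal cost and willingness to pay runs from 0 up to 79.
DWL = ½ × 79 × 91 = 3594.5.

Deadweight loss = €3594.5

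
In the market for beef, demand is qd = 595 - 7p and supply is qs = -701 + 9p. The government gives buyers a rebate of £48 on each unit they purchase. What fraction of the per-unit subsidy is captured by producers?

Pre-subsidy: 595 - 7p = -701 + 9p gives p* = 81, q* = 28.
With the rebate, buyers effectively pay pb = ps − 48, where ps is the price sellers receive.
Demand in terms of ps becomes qd = 595 − 7(ps − 48) = 931 - 7ps. Setting this equal to supply: 931 - 7ps = -701 + 9ps, so ps = 102.
Buyers pay pb = 102 − 48 = 54; q' = -701 + 9·102 = 217.
Buyers' price falls by p* − pb = 81 − 54 = 27; sellers' price rises by ps − p* = 102 − 81 = 21.
So producers capture 21/48 = 0.4375 of each unit of subsidy.

Producer share = 0.4375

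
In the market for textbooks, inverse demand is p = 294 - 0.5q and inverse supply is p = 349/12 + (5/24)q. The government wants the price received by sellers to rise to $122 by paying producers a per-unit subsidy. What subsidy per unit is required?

At a seller price of 122, quantity supplied is -139.6 + 4.8·122 = 446.
Buyers absorb 446 only when they pay pb = 294 − 0.5·446 = 71.
s = ps − pb = 122 − 71 = 51.

Required subsidy s = $51 per unit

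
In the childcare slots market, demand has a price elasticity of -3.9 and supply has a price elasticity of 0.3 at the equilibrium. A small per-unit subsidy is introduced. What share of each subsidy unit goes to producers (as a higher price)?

For a small subsidy around the equilibrium, the benefit split depends on the relative slopes, which at a point are proportional to the elasticities.
Buyer share = εs/(εs + |εd|) = 0.3/(0.3 + 3.9) = 1/14; seller share = |εd|/(εs + |εd|) = 13/14.
So producers capture 13/14 of the subsidy.

Producer share = 13/14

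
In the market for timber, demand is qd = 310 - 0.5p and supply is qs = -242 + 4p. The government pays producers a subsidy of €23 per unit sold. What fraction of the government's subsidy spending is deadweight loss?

Pre-subsidy: 310 - 0.5p = -242 + 4p gives p* = 368/3, q* = 746/3.
With the subsidy, sellers receive ps = pb + 23 for each unit, where pb is the price buyers pay.
Supply in terms of pb becomes qs = -242 + 4(pb + 23) = -150 + 4pb. Setting this equal to demand: 310 - 0.5pb = -150 + 4pb, so pb = 920/9.
Sellers receive ps = 920/9 + 23 = 1127/9; q' = 310 − 0.5·(920/9) = 2330/9.
ΔCS = ½(746/3 + 2330/9)(368/3 − 920/9) = 420256/81; ΔPS = ½(746/3 + 2330/9)(1127/9 − 368/3) = 52532/81.
Government spending = 23 × 2330/9 = 53590/9.
DWL = ½ × 23 × (2330/9 − 746/3) = 1058/9; fraction = (1058/9) / (53590/9) = 23/1165.

DWL / government spending = 23/1165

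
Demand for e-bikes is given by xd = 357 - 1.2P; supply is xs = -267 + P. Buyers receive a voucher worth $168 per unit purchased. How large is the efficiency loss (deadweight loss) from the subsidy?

Deadweight loss = 84672/11

Pre-subsidy: 357 - 1.2P = -267 + P gives P* = 3120/11, x* = 183/11.
With the rebate, buyers effectively pay Pb = Ps − 168, where Ps is the price sellers receive.
Demand in terms of Ps becomes xd = 357 − 1.2(Ps − 168) = 558.6 - 1.2Ps. Setting this equal to supply: 558.6 - 1.2Ps = -267 + Ps, so Ps = 4128/11.
Buyers pay Pb = 4128/11 − 168 = 2280/11; x' = -267 + 1·(4128/11) = 1191/11.
The subsidy expands output by 1191/11 − 183/11 = 1008/11 past the efficient level; on those units the gap between marginal cost and willingness to pay runs from 0 up to 168.
DWL = ½ × 168 × 1008/11 = 84672/11.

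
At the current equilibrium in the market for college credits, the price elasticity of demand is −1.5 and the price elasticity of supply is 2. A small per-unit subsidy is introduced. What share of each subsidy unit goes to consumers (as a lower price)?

For a small subsidy around the equilibrium, the benefit split depends on the relative slopes, which at a point are proportional to the elasticities.
Buyer share = εs/(εs + |εd|) = 2/(2 + 1.5) = 4/7; seller share = |εd|/(εs + |εd|) = 3/7.

Consumer share = 4/7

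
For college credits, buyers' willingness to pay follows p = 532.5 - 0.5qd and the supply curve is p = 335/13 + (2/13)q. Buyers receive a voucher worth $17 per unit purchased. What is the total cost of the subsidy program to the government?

Pre-subsidy: 532.5 - 0.5q = 335/13 + (2/13)q gives q* = 775 and p* = 145.
With the rebate, buyers effectively pay pb = ps − 17, where ps is the price sellers receive.
On the curves, pb = 532.5 - 0.5q and ps = 335/13 + (2/13)q; the wedge ps − pb = 17 gives 335/13 + (2/13)q − (532.5 - 0.5q) = 17, so q' = 801.
Then pb = 532.5 − 0.5·801 = 132 and ps = 335/13 + (2/13)·801 = 149.
Government outlay = subsidy × quantity = 17 × 801 = 13617.

Government cost = $13617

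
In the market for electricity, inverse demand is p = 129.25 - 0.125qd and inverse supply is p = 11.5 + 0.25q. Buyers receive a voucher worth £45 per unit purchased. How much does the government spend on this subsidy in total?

Pre-subsidy: 129.25 - 0.125q = 11.5 + 0.25q gives q* = 314 and p* = 90.
With the rebate, buyers effectively pay pb = ps − 45, where ps is the price sellers receive.
On the curves, pb = 129.25 - 0.125q and ps = 11.5 + 0.25q; the wedge ps − pb = 45 gives 11.5 + 0.25q − (129.25 - 0.125q) = 45, so q' = 434.
Then pb = 129.25 − 0.125·434 = 75 and ps = 11.5 + 0.25·434 = 120.
Government outlay = subsidy × quantity = 45 × 434 = 19530.

Government cost = £19530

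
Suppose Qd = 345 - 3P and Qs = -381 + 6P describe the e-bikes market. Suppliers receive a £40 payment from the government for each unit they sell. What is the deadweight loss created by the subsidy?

Deadweight loss = £1600

Pre-subsidy: 345 - 3P = -381 + 6P gives P* = 242/3, Q* = 103.
With the subsidy, sellers receive Ps = Pb + 40 for each unit, where Pb is the price buyers pay.
Supply in terms of Pb becomes Qs = -381 + 6(Pb + 40) = -141 + 6Pb. Setting this equal to demand: 345 - 3Pb = -141 + 6Pb, so Pb = 54.
Sellers receive Ps = 54 + 40 = 94; Q' = 345 − 3·54 = 183.
The subsidy expands output by 183 − 103 = 80 past the efficient level; on those units the gap between marginal cost and willingness to pay runs from 0 up to 40.
DWL = ½ × 40 × 80 = 1600.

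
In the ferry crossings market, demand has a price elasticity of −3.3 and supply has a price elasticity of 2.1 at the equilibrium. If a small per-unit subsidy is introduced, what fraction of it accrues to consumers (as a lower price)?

Consumer share = 7/18

For a small subsidy around the equilibrium, the benefit split depends on the relative slopes, which at a point are proportional to the elasticities.
Buyer share = εs/(εs + |εd|) = 2.1/(2.1 + 3.3) = 7/18; seller share = |εd|/(εs + |εd|) = 11/18.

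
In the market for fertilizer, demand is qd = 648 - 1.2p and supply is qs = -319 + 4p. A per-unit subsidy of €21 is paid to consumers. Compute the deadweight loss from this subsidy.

Pre-subsidy: 648 - 1.2p = -319 + 4p gives p* = 4835/26, q* = 5523/13.
With the rebate, buyers effectively pay pb = ps − 21, where ps is the price sellers receive.
Demand in terms of ps becomes qd = 648 − 1.2(ps − 21) = 673.2 - 1.2ps. Setting this equal to supply: 673.2 - 1.2ps = -319 + 4ps, so ps = 4961/26.
Buyers pay pb = 4961/26 − 21 = 4415/26; q' = -319 + 4·(4961/26) = 5775/13.
The subsidy expands output by 5775/13 − 5523/13 = 252/13 past the efficient level; on those units the gap between marginal cost and willingness to pay runs from 0 up to 21.
DWL = ½ × 21 × 252/13 = 2646/13.

Deadweight loss = 2646/13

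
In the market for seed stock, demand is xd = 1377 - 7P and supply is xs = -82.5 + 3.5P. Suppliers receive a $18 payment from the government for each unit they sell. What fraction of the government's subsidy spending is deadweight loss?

Pre-subsidy: 1377 - 7P = -82.5 + 3.5P gives P* = 139, x* = 404.
With the subsidy, sellers receive Ps = Pb + 18 for each unit, where Pb is the price buyers pay.
Supply in terms of Pb becomes xs = -82.5 + 3.5(Pb + 18) = -19.5 + 3.5Pb. Setting this equal to demand: 1377 - 7Pb = -19.5 + 3.5Pb, so Pb = 133.
Sellers receive Ps = 133 + 18 = 151; x' = 1377 − 7·133 = 446.
ΔCS = ½(404 + 446)(139 − 133) = 2550; ΔPS = ½(404 + 446)(151 − 139) = 5100.
Government spending = 18 × 446 = 8028.
DWL = ½ × 18 × (446 − 404) = 378; fraction = 378 / 8028 = 21/446.

DWL / government spending = 21/446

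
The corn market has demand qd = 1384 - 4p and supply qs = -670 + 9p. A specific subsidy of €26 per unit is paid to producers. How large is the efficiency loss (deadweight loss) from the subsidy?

Deadweight loss = €936

Pre-subsidy: 1384 - 4p = -670 + 9p gives p* = 158, q* = 752.
With the subsidy, sellers receive ps = pb + 26 for each unit, where pb is the price buyers pay.
Supply in terms of pb becomes qs = -670 + 9(pb + 26) = -436 + 9pb. Setting this equal to demand: 1384 - 4pb = -436 + 9pb, so pb = 140.
Sellers receive ps = 140 + 26 = 166; q' = 1384 − 4·140 = 824.
The subsidy expands output by 824 − 752 = 72 past the efficient level; on those units the gap between marginal cost and willingness to pay runs from 0 up to 26.
DWL = ½ × 26 × 72 = 936.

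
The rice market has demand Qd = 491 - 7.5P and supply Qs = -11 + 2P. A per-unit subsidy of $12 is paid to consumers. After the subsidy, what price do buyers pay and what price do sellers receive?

Buyers pay 956/19; sellers receive 1184/19

Pre-subsidy: 491 - 7.5P = -11 + 2P gives P* = 1004/19, Q* = 1799/19.
With the rebate, buyers effectively pay Pb = Ps − 12, where Ps is the price sellers receive.
Demand in terms of Ps becomes Qd = 491 − 7.5(Ps − 12) = 581 - 7.5Ps. Setting this equal to supply: 581 - 7.5Ps = -11 + 2Ps, so Ps = 1184/19.
Buyers pay Pb = 1184/19 − 12 = 956/19; Q' = -11 + 2·(1184/19) = 2159/19.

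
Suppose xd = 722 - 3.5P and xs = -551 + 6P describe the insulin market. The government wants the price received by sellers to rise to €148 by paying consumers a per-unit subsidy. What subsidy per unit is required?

At a seller price of 148, quantity supplied is -551 + 6·148 = 337.
Buyers absorb 337 only when they pay Pb with 722 − 3.5·Pb = 337, i.e. Pb = 110.
s = Ps − Pb = 148 − 110 = 38.

Required subsidy s = €38 per unit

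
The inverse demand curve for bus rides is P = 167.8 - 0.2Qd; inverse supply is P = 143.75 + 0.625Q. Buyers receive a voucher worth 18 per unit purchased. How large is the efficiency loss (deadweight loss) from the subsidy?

Deadweight loss = 2160/11

Pre-subsidy: 167.8 - 0.2Q = 143.75 + 0.625Q gives Q* = 962/33 and P* = 5345/33.
With the rebate, buyers effectively pay Pb = Ps − 18, where Ps is the price sellers receive.
On the curves, Pb = 167.8 - 0.2Q and Ps = 143.75 + 0.625Q; the wedge Ps − Pb = 18 gives 143.75 + 0.625Q − (167.8 - 0.2Q) = 18, so Q' = 1682/33.
Then Pb = 167.8 − 0.2·(1682/33) = 5201/33 and Ps = 143.75 + 0.625·(1682/33) = 5795/33.
The subsidy expands output by 1682/33 − 962/33 = 240/11 past the efficient level; on those units the gap between marginal cost and willingness to pay runs from 0 up to 18.
DWL = ½ × 18 × 240/11 = 2160/11.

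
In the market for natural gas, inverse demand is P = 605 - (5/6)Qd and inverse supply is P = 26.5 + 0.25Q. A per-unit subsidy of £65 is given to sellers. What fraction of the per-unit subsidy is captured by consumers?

Consumer share = 10/13

Pre-subsidy: 605 - (5/6)Q = 26.5 + 0.25Q gives Q* = 534 and P* = 160.
With the subsidy, sellers receive Ps = Pb + 65 for each unit, where Pb is the price buyers pay.
On the curves, Pb = 605 - (5/6)Q and Ps = 26.5 + 0.25Q; the wedge Ps − Pb = 65 gives 26.5 + 0.25Q − (605 - (5/6)Q) = 65, so Q' = 594.
Then Pb = 605 − (5/6)·594 = 110 and Ps = 26.5 + 0.25·594 = 175.
Buyers' price falls by P* − Pb = 160 − 110 = 50; sellers' price rises by Ps − P* = 175 − 160 = 15.
So consumers capture 50/65 = 10/13 of each unit of subsidy.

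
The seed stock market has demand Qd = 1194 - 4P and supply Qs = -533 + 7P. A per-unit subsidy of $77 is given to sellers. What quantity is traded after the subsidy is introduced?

Q' = 762

Pre-subsidy: 1194 - 4P = -533 + 7P gives P* = 157, Q* = 566.
With the subsidy, sellers receive Ps = Pb + 77 for each unit, where Pb is the price buyers pay.
Supply in terms of Pb becomes Qs = -533 + 7(Pb + 77) = 6 + 7Pb. Setting this equal to demand: 1194 - 4Pb = 6 + 7Pb, so Pb = 108.
Sellers receive Ps = 108 + 77 = 185; Q' = 1194 − 4·108 = 762.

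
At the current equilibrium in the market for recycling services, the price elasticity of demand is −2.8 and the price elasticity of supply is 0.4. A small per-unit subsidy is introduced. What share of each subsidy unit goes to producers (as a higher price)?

For a small subsidy around the equilibrium, the benefit split depends on the relative slopes, which at a point are proportional to the elasticities.
Buyer share = εs/(εs + |εd|) = 0.4/(0.4 + 2.8) = 0.125; seller share = |εd|/(εs + |εd|) = 0.875.
So producers capture 0.875 of the subsidy.

Producer share = 0.875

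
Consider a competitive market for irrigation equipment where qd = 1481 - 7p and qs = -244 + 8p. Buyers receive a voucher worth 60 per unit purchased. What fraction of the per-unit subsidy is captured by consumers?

Pre-subsidy: 1481 - 7p = -244 + 8p gives p* = 115, q* = 676.
With the rebate, buyers effectively pay pb = ps − 60, where ps is the price sellers receive.
Demand in terms of ps becomes qd = 1481 − 7(ps − 60) = 1901 - 7ps. Setting this equal to supply: 1901 - 7ps = -244 + 8ps, so ps = 143.
Buyers pay pb = 143 − 60 = 83; q' = -244 + 8·143 = 900.
Buyers' price falls by p* − pb = 115 − 83 = 32; sellers' price rises by ps − p* = 143 − 115 = 28.
So consumers capture 32/60 = 8/15 of each unit of subsidy.

Consumer share = 8/15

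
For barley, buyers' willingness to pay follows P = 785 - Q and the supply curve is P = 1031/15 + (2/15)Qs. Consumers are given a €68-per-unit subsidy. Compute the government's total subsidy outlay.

Government cost = €47056

Pre-subsidy: 785 - Q = 1031/15 + (2/15)Q gives Q* = 632 and P* = 153.
With the rebate, buyers effectively pay Pb = Ps − 68, where Ps is the price sellers receive.
On the curves, Pb = 785 - Q and Ps = 1031/15 + (2/15)Q; the wedge Ps − Pb = 68 gives 1031/15 + (2/15)Q − (785 - Q) = 68, so Q' = 692.
Then Pb = 785 − 1·692 = 93 and Ps = 1031/15 + (2/15)·692 = 161.
Government outlay = subsidy × quantity = 68 × 692 = 47056.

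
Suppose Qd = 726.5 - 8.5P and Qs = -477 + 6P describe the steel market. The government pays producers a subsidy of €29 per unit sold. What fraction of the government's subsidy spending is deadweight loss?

Pre-subsidy: 726.5 - 8.5P = -477 + 6P gives P* = 83, Q* = 21.
With the subsidy, sellers receive Ps = Pb + 29 for each unit, where Pb is the price buyers pay.
Supply in terms of Pb becomes Qs = -477 + 6(Pb + 29) = -303 + 6Pb. Setting this equal to demand: 726.5 - 8.5Pb = -303 + 6Pb, so Pb = 71.
Sellers receive Ps = 71 + 29 = 100; Q' = 726.5 − 8.5·71 = 123.
ΔCS = ½(21 + 123)(83 − 71) = 864; ΔPS = ½(21 + 123)(100 − 83) = 1224.
Government spending = 29 × 123 = 3567.
DWL = ½ × 29 × (123 − 21) = 1479; fraction = 1479 / 3567 = 17/41.

DWL / government spending = 17/41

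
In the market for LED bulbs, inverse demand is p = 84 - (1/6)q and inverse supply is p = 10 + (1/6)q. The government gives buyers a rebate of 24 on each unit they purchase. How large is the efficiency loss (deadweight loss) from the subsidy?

Deadweight loss = 864

Pre-subsidy: 84 - (1/6)q = 10 + (1/6)q gives q* = 222 and p* = 47.
With the rebate, buyers effectively pay pb = ps − 24, where ps is the price sellers receive.
On the curves, pb = 84 - (1/6)q and ps = 10 + (1/6)q; the wedge ps − pb = 24 gives 10 + (1/6)q − (84 - (1/6)q) = 24, so q' = 294.
Then pb = 84 − (1/6)·294 = 35 and ps = 10 + (1/6)·294 = 59.
The subsidy expands output by 294 − 222 = 72 past the efficient level; on those units the gap between marginal cost and willingness to pay runs from 0 up to 24.
DWL = ½ × 24 × 72 = 864.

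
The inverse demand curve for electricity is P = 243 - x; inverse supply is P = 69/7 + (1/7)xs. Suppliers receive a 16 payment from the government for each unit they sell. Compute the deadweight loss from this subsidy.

Pre-subsidy: 243 - x = 69/7 + (1/7)x gives x* = 204 and P* = 39.
With the subsidy, sellers receive Ps = Pb + 16 for each unit, where Pb is the price buyers pay.
On the curves, Pb = 243 - x and Ps = 69/7 + (1/7)x; the wedge Ps − Pb = 16 gives 69/7 + (1/7)x − (243 - x) = 16, so x' = 218.
Then Pb = 243 − 1·218 = 25 and Ps = 69/7 + (1/7)·218 = 41.
The subsidy expands output by 218 − 204 = 14 past the efficient level; on those units the gap between marginal cost and willingness to pay runs from 0 up to 16.
DWL = ½ × 16 × 14 = 112.

Deadweight loss = 112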